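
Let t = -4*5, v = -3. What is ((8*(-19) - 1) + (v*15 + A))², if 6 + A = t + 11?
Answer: 45369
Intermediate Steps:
t = -20
A = -15 (A = -6 + (-20 + 11) = -6 - 9 = -15)
((8*(-19) - 1) + (v*15 + A))² = ((8*(-19) - 1) + (-3*15 - 15))² = ((-152 - 1) + (-45 - 15))² = (-153 - 60)² = (-213)² = 45369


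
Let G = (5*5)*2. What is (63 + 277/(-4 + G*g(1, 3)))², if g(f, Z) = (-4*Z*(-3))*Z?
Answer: 115753050625/29116816 ≈ 3975.5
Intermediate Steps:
g(f, Z) = 12*Z² (g(f, Z) = (12*Z)*Z = 12*Z²)
G = 50 (G = 25*2 = 50)
(63 + 277/(-4 + G*g(1, 3)))² = (63 + 277/(-4 + 50*(12*3²)))² = (63 + 277/(-4 + 50*(12*9)))² = (63 + 277/(-4 + 50*108))² = (63 + 277/(-4 + 5400))² = (63 + 277/5396)² = (340225/5396)² = 115753050625/29116816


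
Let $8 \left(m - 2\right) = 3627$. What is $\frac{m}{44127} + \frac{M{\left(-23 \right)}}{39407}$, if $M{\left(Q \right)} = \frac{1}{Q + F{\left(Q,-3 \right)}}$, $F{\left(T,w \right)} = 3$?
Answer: $\frac{717710251}{69556507560} \approx 0.010318$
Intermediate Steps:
$m = \frac{3643}{8}$ ($m = 2 + \frac{1}{8} \cdot 3627 = 2 + \frac{3627}{8} = \frac{3643}{8} \approx 455.38$)
$M{\left(Q \right)} = \frac{1}{3 + Q}$ ($M{\left(Q \right)} = \frac{1}{Q + 3} = \frac{1}{3 + Q}$)
$\frac{m}{44127} + \frac{M{\left(-23 \right)}}{39407} = \frac{3643}{8 \cdot 44127} + \frac{1}{\left(3 - 23\right) 39407} = \frac{3643}{8} \cdot \frac{1}{44127} + \frac{1}{-20} \cdot \frac{1}{39407} = \frac{3643}{353016} - \frac{1}{788140} = \frac{717710251}{69556507560}$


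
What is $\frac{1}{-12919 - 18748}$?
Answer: $- \frac{1}{31667} \approx -3.1579 \cdot 10^{-5}$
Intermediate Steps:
$\frac{1}{-12919 - 18748} = \frac{1}{-31667} = - \frac{1}{31667}$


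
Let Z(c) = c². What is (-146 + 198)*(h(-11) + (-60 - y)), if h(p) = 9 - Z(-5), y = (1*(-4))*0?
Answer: -3952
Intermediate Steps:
y = 0 (y = -4*0 = 0)
h(p) = -16 (h(p) = 9 - 1*(-5)² = 9 - 1*25 = 9 - 25 = -16)
(-146 + 198)*(h(-11) + (-60 - y)) = (-146 + 198)*(-16 + (-60 - 1*0)) = 52*(-16 + (-60 + 0)) = 52*(-16 - 60) = 52*(-76) = -3952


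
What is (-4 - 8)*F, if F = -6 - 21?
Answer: 324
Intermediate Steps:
F = -27
(-4 - 8)*F = (-4 - 8)*(-27) = -12*(-27) = 324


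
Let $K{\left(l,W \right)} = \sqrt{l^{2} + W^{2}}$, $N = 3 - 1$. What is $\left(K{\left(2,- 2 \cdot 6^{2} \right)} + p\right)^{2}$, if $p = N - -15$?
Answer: $5477 + 68 \sqrt{1297} \approx 7925.9$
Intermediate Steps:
$N = 2$ ($N = 3 - 1 = 2$)
$K{\left(l,W \right)} = \sqrt{W^{2} + l^{2}}$
$p = 17$ ($p = 2 - -15 = 2 + 15 = 17$)
$\left(K{\left(2,- 2 \cdot 6^{2} \right)} + p\right)^{2} = \left(\sqrt{\left(- 2 \cdot 6^{2}\right)^{2} + 2^{2}} + 17\right)^{2} = \left(\sqrt{\left(\left(-2\right) 36\right)^{2} + 4} + 17\right)^{2} = \left(\sqrt{\left(-72\right)^{2} + 4} + 17\right)^{2} = \left(\sqrt{5184 + 4} + 17\right)^{2} = \left(\sqrt{5188} + 17\right)^{2} = \left(2 \sqrt{1297} + 17\right)^{2} = \left(17 + 2 \sqrt{1297}\right)^{2}$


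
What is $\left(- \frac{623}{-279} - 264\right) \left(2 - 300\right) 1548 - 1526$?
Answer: $\frac{3743332142}{31} \approx 1.2075 \cdot 10^{8}$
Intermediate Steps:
$\left(- \frac{623}{-279} - 264\right) \left(2 - 300\right) 1548 - 1526 = \left(\left(-623\right) \left(- \frac{1}{279}\right) - 264\right) \left(-298\right) 1548 - 1526 = \left(\frac{623}{279} - 264\right) \left(-298\right) 1548 - 1526 = \left(- \frac{73033}{279}\right) \left(-298\right) 1548 - 1526 = \frac{21763834}{279} \cdot 1548 - 1526 = \frac{3743379448}{31} - 1526 = \frac{3743332142}{31}$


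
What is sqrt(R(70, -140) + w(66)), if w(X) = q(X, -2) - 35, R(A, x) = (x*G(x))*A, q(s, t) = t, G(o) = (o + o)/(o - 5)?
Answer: 3*I*sqrt(1771813)/29 ≈ 137.7*I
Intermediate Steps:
G(o) = 2*o/(-5 + o) (G(o) = (2*o)/(-5 + o) = 2*o/(-5 + o))
R(A, x) = 2*A*x**2/(-5 + x) (R(A, x) = (x*(2*x/(-5 + x)))*A = (2*x**2/(-5 + x))*A = 2*A*x**2/(-5 + x))
w(X) = -37 (w(X) = -2 - 35 = -37)
sqrt(R(70, -140) + w(66)) = sqrt(2*70*(-140)**2/(-5 - 140) - 37) = sqrt(2*70*19600/(-145) - 37) = sqrt(2*70*19600*(-1/145) - 37) = sqrt(-548800/29 - 37) = sqrt(-549873/29) = 3*I*sqrt(1771813)/29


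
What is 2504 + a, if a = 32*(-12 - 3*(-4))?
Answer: 2504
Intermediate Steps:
a = 0 (a = 32*(-12 + 12) = 32*0 = 0)
2504 + a = 2504 + 0 = 2504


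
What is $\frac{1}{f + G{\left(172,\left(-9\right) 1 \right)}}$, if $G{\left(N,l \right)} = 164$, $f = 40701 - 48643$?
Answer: $- \frac{1}{7778} \approx -0.00012857$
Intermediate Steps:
$f = -7942$ ($f = 40701 - 48643 = -7942$)
$\frac{1}{f + G{\left(172,\left(-9\right) 1 \right)}} = \frac{1}{-7942 + 164} = \frac{1}{-7778} = - \frac{1}{7778}$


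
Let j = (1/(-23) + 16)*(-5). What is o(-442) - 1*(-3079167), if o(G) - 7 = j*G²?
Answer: -287671938/23 ≈ -1.2507e+7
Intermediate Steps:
j = -1835/23 (j = (-1/23 + 16)*(-5) = (367/23)*(-5) = -1835/23 ≈ -79.783)
o(G) = 7 - 1835*G²/23
o(-442) - 1*(-3079167) = (7 - 1835/23*(-442)²) - 1*(-3079167) = (7 - 1835/23*195364) + 3079167 = (7 - 358492940/23) + 3079167 = -358492779/23 + 3079167 = -287671938/23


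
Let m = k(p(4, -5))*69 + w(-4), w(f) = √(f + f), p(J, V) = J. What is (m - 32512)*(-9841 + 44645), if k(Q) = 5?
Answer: -1119540268 + 69608*I*√2 ≈ -1.1195e+9 + 98441.0*I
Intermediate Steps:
w(f) = √2*√f (w(f) = √(2*f) = √2*√f)
m = 345 + 2*I*√2 (m = 5*69 + √2*√(-4) = 345 + √2*(2*I) = 345 + 2*I*√2 ≈ 345.0 + 2.8284*I)
(m - 32512)*(-9841 + 44645) = ((345 + 2*I*√2) - 32512)*(-9841 + 44645) = (-32167 + 2*I*√2)*34804 = -1119540268 + 69608*I*√2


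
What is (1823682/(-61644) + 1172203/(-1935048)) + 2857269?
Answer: 28401929736891905/9940341576 ≈ 2.8572e+6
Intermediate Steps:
(1823682/(-61644) + 1172203/(-1935048)) + 2857269 = (1823682*(-1/61644) + 1172203*(-1/1935048)) + 2857269 = (-303947/10274 - 1172203/1935048) + 2857269 = -300097624039/9940341576 + 2857269 = 28401929736891905/9940341576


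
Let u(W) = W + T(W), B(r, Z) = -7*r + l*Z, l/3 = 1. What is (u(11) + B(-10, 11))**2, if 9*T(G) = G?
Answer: 1075369/81 ≈ 13276.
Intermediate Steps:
l = 3 (l = 3*1 = 3)
T(G) = G/9
B(r, Z) = -7*r + 3*Z
u(W) = 10*W/9 (u(W) = W + W/9 = 10*W/9)
(u(11) + B(-10, 11))**2 = ((10/9)*11 + (-7*(-10) + 3*11))**2 = (110/9 + (70 + 33))**2 = (110/9 + 103)**2 = (1037/9)**2 = 1075369/81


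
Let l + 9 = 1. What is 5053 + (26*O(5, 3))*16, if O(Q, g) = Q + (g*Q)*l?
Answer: -42787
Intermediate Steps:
l = -8 (l = -9 + 1 = -8)
O(Q, g) = Q - 8*Q*g (O(Q, g) = Q + (g*Q)*(-8) = Q + (Q*g)*(-8) = Q - 8*Q*g)
5053 + (26*O(5, 3))*16 = 5053 + (26*(5*(1 - 8*3)))*16 = 5053 + (26*(5*(1 - 24)))*16 = 5053 + (26*(5*(-23)))*16 = 5053 + (26*(-115))*16 = 5053 - 2990*16 = 5053 - 47840 = -42787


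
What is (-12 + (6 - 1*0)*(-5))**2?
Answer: 1764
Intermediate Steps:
(-12 + (6 - 1*0)*(-5))**2 = (-12 + (6 + 0)*(-5))**2 = (-12 + 6*(-5))**2 = (-12 - 30)**2 = (-42)**2 = 1764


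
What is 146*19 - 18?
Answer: 2756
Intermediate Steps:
146*19 - 18 = 2774 - 18 = 2756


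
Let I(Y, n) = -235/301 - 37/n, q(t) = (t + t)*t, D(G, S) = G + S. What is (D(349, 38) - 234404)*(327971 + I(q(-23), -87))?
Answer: -287124392369939/3741 ≈ -7.6751e+10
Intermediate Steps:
q(t) = 2*t² (q(t) = (2*t)*t = 2*t²)
I(Y, n) = -235/301 - 37/n (I(Y, n) = -235*1/301 - 37/n = -235/301 - 37/n)
(D(349, 38) - 234404)*(327971 + I(q(-23), -87)) = ((349 + 38) - 234404)*(327971 + (-235/301 - 37/(-87))) = (387 - 234404)*(327971 + (-235/301 - 37*(-1/87))) = -234017*(327971 + (-235/301 + 37/87)) = -234017*(327971 - 9308/26187) = -234017*8588567269/26187 = -287124392369939/3741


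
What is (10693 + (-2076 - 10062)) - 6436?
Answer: -7881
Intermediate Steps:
(10693 + (-2076 - 10062)) - 6436 = (10693 - 12138) - 6436 = -1445 - 6436 = -7881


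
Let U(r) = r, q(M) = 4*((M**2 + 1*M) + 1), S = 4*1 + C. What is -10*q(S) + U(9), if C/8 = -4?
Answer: -30271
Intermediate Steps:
C = -32 (C = 8*(-4) = -32)
S = -28 (S = 4*1 - 32 = 4 - 32 = -28)
q(M) = 4 + 4*M + 4*M**2 (q(M) = 4*((M**2 + M) + 1) = 4*((M + M**2) + 1) = 4*(1 + M + M**2) = 4 + 4*M + 4*M**2)
-10*q(S) + U(9) = -10*(4 + 4*(-28) + 4*(-28)**2) + 9 = -10*(4 - 112 + 4*784) + 9 = -10*(4 - 112 + 3136) + 9 = -10*3028 + 9 = -30280 + 9 = -30271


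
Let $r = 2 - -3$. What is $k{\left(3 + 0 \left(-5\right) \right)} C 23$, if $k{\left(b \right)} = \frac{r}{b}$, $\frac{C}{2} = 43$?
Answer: $\frac{9890}{3} \approx 3296.7$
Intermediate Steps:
$C = 86$ ($C = 2 \cdot 43 = 86$)
$r = 5$ ($r = 2 + 3 = 5$)
$k{\left(b \right)} = \frac{5}{b}$
$k{\left(3 + 0 \left(-5\right) \right)} C 23 = \frac{5}{3 + 0 \left(-5\right)} 86 \cdot 23 = \frac{5}{3 + 0} \cdot 86 \cdot 23 = \frac{5}{3} \cdot 86 \cdot 23 = \frac{430}{3} \cdot 23 = \frac{9890}{3}$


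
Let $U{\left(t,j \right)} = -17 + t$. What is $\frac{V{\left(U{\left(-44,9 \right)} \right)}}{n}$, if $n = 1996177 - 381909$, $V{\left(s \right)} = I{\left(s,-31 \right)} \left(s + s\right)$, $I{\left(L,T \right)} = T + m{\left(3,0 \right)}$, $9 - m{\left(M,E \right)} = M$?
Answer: $\frac{1525}{807134} \approx 0.0018894$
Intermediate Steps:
$m{\left(M,E \right)} = 9 - M$
$I{\left(L,T \right)} = 6 + T$ ($I{\left(L,T \right)} = T + \left(9 - 3\right) = T + 6 = 6 + T$)
$V{\left(s \right)} = - 50 s$ ($V{\left(s \right)} = \left(6 - 31\right) \left(s + s\right) = - 25 \cdot 2 s = - 50 s$)
$n = 1614268$ ($n = 1996177 - 381909 = 1614268$)
$\frac{V{\left(U{\left(-44,9 \right)} \right)}}{n} = \frac{\left(-50\right) \left(-17 - 44\right)}{1614268} = \left(-50\right) \left(-61\right) \frac{1}{1614268} = 3050 \cdot \frac{1}{1614268} = \frac{1525}{807134}$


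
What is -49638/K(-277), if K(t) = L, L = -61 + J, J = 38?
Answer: 49638/23 ≈ 2158.2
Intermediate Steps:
L = -23 (L = -61 + 38 = -23)
K(t) = -23
-49638/K(-277) = -49638/(-23) = -49638*(-1/23) = 49638/23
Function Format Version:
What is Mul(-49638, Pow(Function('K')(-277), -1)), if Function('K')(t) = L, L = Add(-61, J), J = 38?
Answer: Rational(49638, 23) ≈ 2158.2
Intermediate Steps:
L = -23 (L = Add(-61, 38) = -23)
Function('K')(t) = -23
Mul(-49638, Pow(Function('K')(-277), -1)) = Mul(-49638, Pow(-23, -1)) = Mul(-49638, Rational(-1, 23)) = Rational(49638, 23)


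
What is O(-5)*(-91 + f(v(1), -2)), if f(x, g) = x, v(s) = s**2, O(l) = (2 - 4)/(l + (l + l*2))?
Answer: -9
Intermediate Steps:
O(l) = -1/(2*l) (O(l) = -2/(l + (l + 2*l)) = -2/(l + 3*l) = -2*1/(4*l) = -1/(2*l))
O(-5)*(-91 + f(v(1), -2)) = (-1/2/(-5))*(-91 + 1**2) = (-1/2*(-1/5))*(-91 + 1) = (1/10)*(-90) = -9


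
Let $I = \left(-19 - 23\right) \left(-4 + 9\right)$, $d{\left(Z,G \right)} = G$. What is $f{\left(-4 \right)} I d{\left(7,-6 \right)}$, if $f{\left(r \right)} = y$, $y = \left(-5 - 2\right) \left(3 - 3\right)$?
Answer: $0$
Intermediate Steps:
$y = 0$ ($y = \left(-7\right) 0 = 0$)
$f{\left(r \right)} = 0$
$I = -210$ ($I = \left(-42\right) 5 = -210$)
$f{\left(-4 \right)} I d{\left(7,-6 \right)} = 0 \left(-210\right) \left(-6\right) = 0 \left(-6\right) = 0$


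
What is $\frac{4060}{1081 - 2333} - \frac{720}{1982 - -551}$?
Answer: $- \frac{2796355}{792829} \approx -3.5271$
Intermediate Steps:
$\frac{4060}{1081 - 2333} - \frac{720}{1982 - -551} = \frac{4060}{-1252} - \frac{720}{1982 + 551} = 4060 \left(- \frac{1}{1252}\right) - \frac{720}{2533} = - \frac{1015}{313} - \frac{720}{2533} = - \frac{2796355}{792829}$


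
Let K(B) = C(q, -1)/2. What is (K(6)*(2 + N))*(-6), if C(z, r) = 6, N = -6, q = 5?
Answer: 72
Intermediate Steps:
K(B) = 3 (K(B) = 6/2 = 6*(1/2) = 3)
(K(6)*(2 + N))*(-6) = (3*(2 - 6))*(-6) = (3*(-4))*(-6) = -12*(-6) = 72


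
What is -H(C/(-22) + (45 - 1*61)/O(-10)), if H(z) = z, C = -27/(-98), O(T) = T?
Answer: -17113/10780 ≈ -1.5875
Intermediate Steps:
C = 27/98 (C = -27*(-1/98) = 27/98 ≈ 0.27551)
-H(C/(-22) + (45 - 1*61)/O(-10)) = -((27/98)/(-22) + (45 - 1*61)/(-10)) = -((27/98)*(-1/22) + (45 - 61)*(-⅒)) = -(-27/2156 - 16*(-⅒)) = -(-27/2156 + 8/5) = -1*17113/10780 = -17113/10780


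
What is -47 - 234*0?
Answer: -47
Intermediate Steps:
-47 - 234*0 = -47 - 26*0 = -47 + 0 = -47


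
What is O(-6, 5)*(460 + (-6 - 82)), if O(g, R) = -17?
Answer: -6324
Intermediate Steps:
O(-6, 5)*(460 + (-6 - 82)) = -17*(460 + (-6 - 82)) = -17*(460 - 88) = -17*372 = -6324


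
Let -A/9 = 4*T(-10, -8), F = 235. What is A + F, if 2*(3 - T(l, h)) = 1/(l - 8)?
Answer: 126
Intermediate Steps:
T(l, h) = 3 - 1/(2*(-8 + l)) (T(l, h) = 3 - 1/(2*(l - 8)) = 3 - 1/(2*(-8 + l)))
A = -109 (A = -36*(-49 + 6*(-10))/(2*(-8 - 10)) = -36*(1/2)*(-49 - 60)/(-18) = -36*(1/2)*(-1/18)*(-109) = -36*109/36 = -9*109/9 = -109)
A + F = -109 + 235 = 126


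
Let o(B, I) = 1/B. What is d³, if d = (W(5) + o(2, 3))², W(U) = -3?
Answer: 15625/64 ≈ 244.14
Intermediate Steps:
d = 25/4 (d = (-3 + 1/2)² = (-3 + ½)² = (-5/2)² = 25/4 ≈ 6.2500)
d³ = (25/4)³ = 15625/64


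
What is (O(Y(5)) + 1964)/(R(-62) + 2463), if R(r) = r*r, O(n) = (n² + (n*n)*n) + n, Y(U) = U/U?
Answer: 281/901 ≈ 0.31188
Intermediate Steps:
Y(U) = 1
O(n) = n + n² + n³ (O(n) = (n² + n²*n) + n = (n² + n³) + n = n + n² + n³)
R(r) = r²
(O(Y(5)) + 1964)/(R(-62) + 2463) = (1*(1 + 1 + 1²) + 1964)/((-62)² + 2463) = (1*(1 + 1 + 1) + 1964)/(3844 + 2463) = (1*3 + 1964)/6307 = (3 + 1964)*(1/6307) = 1967*(1/6307) = 281/901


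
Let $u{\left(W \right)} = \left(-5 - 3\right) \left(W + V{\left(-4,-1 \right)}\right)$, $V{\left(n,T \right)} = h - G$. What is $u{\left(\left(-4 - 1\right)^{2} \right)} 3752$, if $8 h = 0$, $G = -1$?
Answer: $-780416$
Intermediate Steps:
$h = 0$ ($h = \frac{1}{8} \cdot 0 = 0$)
$V{\left(n,T \right)} = 1$ ($V{\left(n,T \right)} = 0 - -1 = 0 + 1 = 1$)
$u{\left(W \right)} = -8 - 8 W$ ($u{\left(W \right)} = \left(-5 - 3\right) \left(W + 1\right) = - 8 \left(1 + W\right) = -8 - 8 W$)
$u{\left(\left(-4 - 1\right)^{2} \right)} 3752 = \left(-8 - 8 \left(-4 - 1\right)^{2}\right) 3752 = \left(-8 - 8 \left(-5\right)^{2}\right) 3752 = \left(-8 - 200\right) 3752 = \left(-208\right) 3752 = -780416$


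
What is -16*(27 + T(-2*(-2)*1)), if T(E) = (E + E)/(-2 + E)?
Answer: -496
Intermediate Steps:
T(E) = 2*E/(-2 + E) (T(E) = (2*E)/(-2 + E) = 2*E/(-2 + E))
-16*(27 + T(-2*(-2)*1)) = -16*(27 + 2*(-2*(-2)*1)/(-2 - 2*(-2)*1)) = -16*(27 + 2*(4*1)/(-2 + 4*1)) = -16*(27 + 2*4/(-2 + 4)) = -16*(27 + 2*4/2) = -16*(27 + 2*4*(½)) = -16*(27 + 4) = -16*31 = -496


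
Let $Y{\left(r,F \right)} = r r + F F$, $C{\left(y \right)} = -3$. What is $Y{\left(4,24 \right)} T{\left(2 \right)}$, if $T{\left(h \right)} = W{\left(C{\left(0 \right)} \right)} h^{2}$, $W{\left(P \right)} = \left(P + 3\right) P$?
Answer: $0$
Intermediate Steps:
$Y{\left(r,F \right)} = F^{2} + r^{2}$ ($Y{\left(r,F \right)} = r^{2} + F^{2} = F^{2} + r^{2}$)
$W{\left(P \right)} = P \left(3 + P\right)$ ($W{\left(P \right)} = \left(3 + P\right) P = P \left(3 + P\right)$)
$T{\left(h \right)} = 0$ ($T{\left(h \right)} = - 3 \left(3 - 3\right) h^{2} = \left(-3\right) 0 h^{2} = 0 h^{2} = 0$)
$Y{\left(4,24 \right)} T{\left(2 \right)} = \left(24^{2} + 4^{2}\right) 0 = \left(576 + 16\right) 0 = 592 \cdot 0 = 0$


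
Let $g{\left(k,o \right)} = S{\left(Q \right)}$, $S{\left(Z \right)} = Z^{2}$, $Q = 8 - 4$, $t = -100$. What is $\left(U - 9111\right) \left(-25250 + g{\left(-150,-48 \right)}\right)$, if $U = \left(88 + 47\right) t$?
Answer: $570565974$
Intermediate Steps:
$U = -13500$ ($U = \left(88 + 47\right) \left(-100\right) = 135 \left(-100\right) = -13500$)
$Q = 4$
$g{\left(k,o \right)} = 16$ ($g{\left(k,o \right)} = 4^{2} = 16$)
$\left(U - 9111\right) \left(-25250 + g{\left(-150,-48 \right)}\right) = \left(-13500 - 9111\right) \left(-25250 + 16\right) = \left(-22611\right) \left(-25234\right) = 570565974$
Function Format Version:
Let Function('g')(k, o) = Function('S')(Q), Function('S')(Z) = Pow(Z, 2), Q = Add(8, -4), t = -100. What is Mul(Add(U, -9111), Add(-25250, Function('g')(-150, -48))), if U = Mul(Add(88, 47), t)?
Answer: 570565974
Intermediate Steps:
U = -13500 (U = Mul(Add(88, 47), -100) = Mul(135, -100) = -13500)
Q = 4
Function('g')(k, o) = 16 (Function('g')(k, o) = Pow(4, 2) = 16)
Mul(Add(U, -9111), Add(-25250, Function('g')(-150, -48))) = Mul(Add(-13500, -9111), Add(-25250, 16)) = Mul(-22611, -25234) = 570565974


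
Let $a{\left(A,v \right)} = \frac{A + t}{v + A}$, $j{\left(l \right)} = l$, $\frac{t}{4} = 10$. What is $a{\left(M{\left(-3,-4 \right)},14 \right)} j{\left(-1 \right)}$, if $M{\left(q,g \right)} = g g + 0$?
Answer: $- \frac{28}{15} \approx -1.8667$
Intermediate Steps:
$t = 40$ ($t = 4 \cdot 10 = 40$)
$M{\left(q,g \right)} = g^{2}$ ($M{\left(q,g \right)} = g^{2} + 0 = g^{2}$)
$a{\left(A,v \right)} = \frac{40 + A}{A + v}$ ($a{\left(A,v \right)} = \frac{A + 40}{v + A} = \frac{40 + A}{A + v}$)
$a{\left(M{\left(-3,-4 \right)},14 \right)} j{\left(-1 \right)} = \frac{40 + \left(-4\right)^{2}}{\left(-4\right)^{2} + 14} \left(-1\right) = \frac{40 + 16}{16 + 14} \left(-1\right) = \frac{1}{30} \cdot 56 \left(-1\right) = \frac{28}{15} \left(-1\right) = - \frac{28}{15}$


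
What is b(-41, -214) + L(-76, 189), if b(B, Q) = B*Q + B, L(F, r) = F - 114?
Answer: 8543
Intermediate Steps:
L(F, r) = -114 + F
b(B, Q) = B + B*Q
b(-41, -214) + L(-76, 189) = -41*(1 - 214) + (-114 - 76) = -41*(-213) - 190 = 8733 - 190 = 8543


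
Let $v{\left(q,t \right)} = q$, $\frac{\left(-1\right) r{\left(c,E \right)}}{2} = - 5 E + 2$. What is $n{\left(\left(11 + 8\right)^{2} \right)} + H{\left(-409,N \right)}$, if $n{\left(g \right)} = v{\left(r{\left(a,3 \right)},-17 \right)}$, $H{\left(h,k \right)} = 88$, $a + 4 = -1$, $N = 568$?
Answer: $114$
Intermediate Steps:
$a = -5$ ($a = -4 - 1 = -5$)
$r{\left(c,E \right)} = -4 + 10 E$ ($r{\left(c,E \right)} = - 2 \left(- 5 E + 2\right) = - 2 \left(2 - 5 E\right) = -4 + 10 E$)
$n{\left(g \right)} = 26$ ($n{\left(g \right)} = -4 + 10 \cdot 3 = -4 + 30 = 26$)
$n{\left(\left(11 + 8\right)^{2} \right)} + H{\left(-409,N \right)} = 26 + 88 = 114$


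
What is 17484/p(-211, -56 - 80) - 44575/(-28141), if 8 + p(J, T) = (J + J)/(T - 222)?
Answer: -29338886867/11453387 ≈ -2561.6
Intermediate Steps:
p(J, T) = -8 + 2*J/(-222 + T) (p(J, T) = -8 + (J + J)/(T - 222) = -8 + (2*J)/(-222 + T) = -8 + 2*J/(-222 + T))
17484/p(-211, -56 - 80) - 44575/(-28141) = 17484/((2*(888 - 211 - 4*(-56 - 80))/(-222 + (-56 - 80)))) - 44575/(-28141) = 17484/((2*(888 - 211 - 4*(-136))/(-222 - 136))) - 44575*(-1/28141) = 17484/((2*(888 - 211 + 544)/(-358))) + 44575/28141 = 17484/((2*(-1/358)*1221)) + 44575/28141 = 17484/(-1221/179) + 44575/28141 = 17484*(-179/1221) + 44575/28141 = -1043212/407 + 44575/28141 = -29338886867/11453387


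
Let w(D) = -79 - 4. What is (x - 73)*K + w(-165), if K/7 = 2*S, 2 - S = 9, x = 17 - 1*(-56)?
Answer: -83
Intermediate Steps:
x = 73 (x = 17 + 56 = 73)
w(D) = -83
S = -7 (S = 2 - 1*9 = 2 - 9 = -7)
K = -98 (K = 7*(2*(-7)) = 7*(-14) = -98)
(x - 73)*K + w(-165) = (73 - 73)*(-98) - 83 = 0*(-98) - 83 = 0 - 83 = -83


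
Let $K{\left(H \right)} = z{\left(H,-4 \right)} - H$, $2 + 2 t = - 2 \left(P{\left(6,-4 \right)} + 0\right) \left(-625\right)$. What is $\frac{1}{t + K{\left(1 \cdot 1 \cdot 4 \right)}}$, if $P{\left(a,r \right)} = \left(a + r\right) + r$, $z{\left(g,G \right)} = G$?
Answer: $- \frac{1}{1259} \approx -0.00079428$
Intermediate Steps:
$P{\left(a,r \right)} = a + 2 r$
$t = -1251$ ($t = -1 + \frac{- 2 \left(\left(6 + 2 \left(-4\right)\right) + 0\right) \left(-625\right)}{2} = -1 + \frac{- 2 \left(\left(6 - 8\right) + 0\right) \left(-625\right)}{2} = -1 + \frac{- 2 \left(-2 + 0\right) \left(-625\right)}{2} = -1 + \frac{\left(-2\right) \left(-2\right) \left(-625\right)}{2} = -1 + \frac{4 \left(-625\right)}{2} = -1 + \frac{1}{2} \left(-2500\right) = -1 - 1250 = -1251$)
$K{\left(H \right)} = -4 - H$
$\frac{1}{t + K{\left(1 \cdot 1 \cdot 4 \right)}} = \frac{1}{-1251 - \left(4 + 1 \cdot 1 \cdot 4\right)} = \frac{1}{-1251 - \left(4 + 1 \cdot 4\right)} = \frac{1}{-1251 - 8} = \frac{1}{-1259} = - \frac{1}{1259}$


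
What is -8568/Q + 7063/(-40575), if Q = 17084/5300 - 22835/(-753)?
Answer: -173546059907297/679072085925 ≈ -255.56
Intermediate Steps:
Q = 33472438/997725 (Q = 17084*(1/5300) - 22835*(-1/753) = 4271/1325 + 22835/753 = 33472438/997725 ≈ 33.549)
-8568/Q + 7063/(-40575) = -8568/33472438/997725 + 7063/(-40575) = -8568*997725/33472438 + 7063*(-1/40575) = -4274253900/16736219 - 7063/40575 = -173546059907297/679072085925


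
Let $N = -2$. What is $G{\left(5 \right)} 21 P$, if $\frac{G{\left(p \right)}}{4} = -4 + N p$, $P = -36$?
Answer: $42336$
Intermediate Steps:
$G{\left(p \right)} = -16 - 8 p$ ($G{\left(p \right)} = 4 \left(-4 - 2 p\right) = -16 - 8 p$)
$G{\left(5 \right)} 21 P = \left(-16 - 40\right) 21 \left(-36\right) = \left(-56\right) 21 \left(-36\right) = \left(-1176\right) \left(-36\right) = 42336$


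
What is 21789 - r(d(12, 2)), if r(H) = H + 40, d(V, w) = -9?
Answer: 21758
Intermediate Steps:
r(H) = 40 + H
21789 - r(d(12, 2)) = 21789 - (40 - 9) = 21789 - 1*31 = 21789 - 31 = 21758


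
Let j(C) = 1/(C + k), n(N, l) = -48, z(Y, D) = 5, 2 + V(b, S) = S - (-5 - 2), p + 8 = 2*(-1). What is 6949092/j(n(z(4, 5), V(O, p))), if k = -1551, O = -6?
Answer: -11111598108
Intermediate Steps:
p = -10 (p = -8 + 2*(-1) = -8 - 2 = -10)
V(b, S) = 5 + S (V(b, S) = -2 + (S - (-5 - 2)) = -2 + (S - 1*(-7)) = -2 + (S + 7) = -2 + (7 + S) = 5 + S)
j(C) = 1/(-1551 + C) (j(C) = 1/(C - 1551) = 1/(-1551 + C))
6949092/j(n(z(4, 5), V(O, p))) = 6949092/(1/(-1551 - 48)) = 6949092/(1/(-1599)) = 6949092/(-1/1599) = 6949092*(-1599) = -11111598108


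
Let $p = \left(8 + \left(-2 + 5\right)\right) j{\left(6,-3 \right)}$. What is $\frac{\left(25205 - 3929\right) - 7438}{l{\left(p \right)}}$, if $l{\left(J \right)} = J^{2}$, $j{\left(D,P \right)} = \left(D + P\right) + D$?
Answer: $\frac{1258}{891} \approx 1.4119$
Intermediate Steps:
$j{\left(D,P \right)} = P + 2 D$
$p = 99$ ($p = \left(8 + \left(-2 + 5\right)\right) \left(-3 + 2 \cdot 6\right) = \left(8 + 3\right) \left(-3 + 12\right) = 11 \cdot 9 = 99$)
$\frac{\left(25205 - 3929\right) - 7438}{l{\left(p \right)}} = \frac{\left(25205 - 3929\right) - 7438}{99^{2}} = \frac{21276 - 7438}{9801} = 13838 \cdot \frac{1}{9801} = \frac{1258}{891}$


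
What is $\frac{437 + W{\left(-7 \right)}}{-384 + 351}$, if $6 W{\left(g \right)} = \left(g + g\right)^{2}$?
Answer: $- \frac{1409}{99} \approx -14.232$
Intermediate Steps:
$W{\left(g \right)} = \frac{2 g^{2}}{3}$ ($W{\left(g \right)} = \frac{\left(g + g\right)^{2}}{6} = \frac{\left(2 g\right)^{2}}{6} = \frac{4 g^{2}}{6} = \frac{2 g^{2}}{3}$)
$\frac{437 + W{\left(-7 \right)}}{-384 + 351} = \frac{437 + \frac{2 \left(-7\right)^{2}}{3}}{-384 + 351} = \frac{437 + \frac{2}{3} \cdot 49}{-33} = \left(437 + \frac{98}{3}\right) \left(- \frac{1}{33}\right) = \frac{1409}{3} \left(- \frac{1}{33}\right) = - \frac{1409}{99}$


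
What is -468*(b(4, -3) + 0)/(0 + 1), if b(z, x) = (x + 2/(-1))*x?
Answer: -7020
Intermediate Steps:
b(z, x) = x*(-2 + x) (b(z, x) = (x + 2*(-1))*x = (x - 2)*x = (-2 + x)*x = x*(-2 + x))
-468*(b(4, -3) + 0)/(0 + 1) = -468*(-3*(-2 - 3) + 0)/(0 + 1) = -468*(-3*(-5) + 0)/1 = -468*(15 + 0) = -7020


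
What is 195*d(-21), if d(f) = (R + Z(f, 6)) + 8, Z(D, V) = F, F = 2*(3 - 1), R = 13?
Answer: 4875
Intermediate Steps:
F = 4 (F = 2*2 = 4)
Z(D, V) = 4
d(f) = 25 (d(f) = (13 + 4) + 8 = 17 + 8 = 25)
195*d(-21) = 195*25 = 4875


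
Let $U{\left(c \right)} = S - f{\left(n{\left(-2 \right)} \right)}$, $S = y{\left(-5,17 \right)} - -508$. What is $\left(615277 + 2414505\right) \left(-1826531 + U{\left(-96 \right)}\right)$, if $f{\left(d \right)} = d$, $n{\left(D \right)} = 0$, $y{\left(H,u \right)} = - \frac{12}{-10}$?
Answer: $- \frac{27662239906238}{5} \approx -5.5324 \cdot 10^{12}$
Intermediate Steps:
$y{\left(H,u \right)} = \frac{6}{5}$ ($y{\left(H,u \right)} = \left(-12\right) \left(- \frac{1}{10}\right) = \frac{6}{5}$)
$S = \frac{2546}{5}$ ($S = \frac{6}{5} - -508 = \frac{6}{5} + 508 = \frac{2546}{5} \approx 509.2$)
$U{\left(c \right)} = \frac{2546}{5}$ ($U{\left(c \right)} = \frac{2546}{5} - 0 = \frac{2546}{5} + 0 = \frac{2546}{5}$)
$\left(615277 + 2414505\right) \left(-1826531 + U{\left(-96 \right)}\right) = \left(615277 + 2414505\right) \left(-1826531 + \frac{2546}{5}\right) = 3029782 \left(- \frac{9130109}{5}\right) = - \frac{27662239906238}{5}$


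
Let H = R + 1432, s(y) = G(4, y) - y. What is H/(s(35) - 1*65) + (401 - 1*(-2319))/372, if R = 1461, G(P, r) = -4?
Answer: -198329/9672 ≈ -20.505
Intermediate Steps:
s(y) = -4 - y
H = 2893 (H = 1461 + 1432 = 2893)
H/(s(35) - 1*65) + (401 - 1*(-2319))/372 = 2893/((-4 - 1*35) - 1*65) + (401 - 1*(-2319))/372 = 2893/((-4 - 35) - 65) + (401 + 2319)*(1/372) = 2893/(-39 - 65) + 2720*(1/372) = 2893/(-104) + 680/93 = 2893*(-1/104) + 680/93 = -2893/104 + 680/93 = -198329/9672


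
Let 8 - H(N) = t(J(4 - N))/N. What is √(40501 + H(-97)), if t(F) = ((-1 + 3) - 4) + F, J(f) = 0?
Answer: √381148987/97 ≈ 201.27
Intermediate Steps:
t(F) = -2 + F (t(F) = (2 - 4) + F = -2 + F)
H(N) = 8 + 2/N (H(N) = 8 - (-2 + 0)/N = 8 - (-2)/N = 8 + 2/N)
√(40501 + H(-97)) = √(40501 + (8 + 2/(-97))) = √(40501 + (8 + 2*(-1/97))) = √(40501 + (8 - 2/97)) = √(40501 + 774/97) = √(3929371/97) = √381148987/97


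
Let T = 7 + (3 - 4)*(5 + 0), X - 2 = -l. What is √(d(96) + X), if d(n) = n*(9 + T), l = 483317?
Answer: I*√482259 ≈ 694.45*I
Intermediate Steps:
X = -483315 (X = 2 - 1*483317 = 2 - 483317 = -483315)
T = 2 (T = 7 - 1*5 = 7 - 5 = 2)
d(n) = 11*n (d(n) = n*(9 + 2) = n*11 = 11*n)
√(d(96) + X) = √(11*96 - 483315) = √(1056 - 483315) = √(-482259) = I*√482259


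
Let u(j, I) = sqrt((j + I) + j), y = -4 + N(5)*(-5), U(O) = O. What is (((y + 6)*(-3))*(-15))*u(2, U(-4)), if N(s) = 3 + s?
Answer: 0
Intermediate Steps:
y = -44 (y = -4 + (3 + 5)*(-5) = -4 + 8*(-5) = -4 - 40 = -44)
u(j, I) = sqrt(I + 2*j) (u(j, I) = sqrt((I + j) + j) = sqrt(I + 2*j))
(((y + 6)*(-3))*(-15))*u(2, U(-4)) = (((-44 + 6)*(-3))*(-15))*sqrt(-4 + 2*2) = (-38*(-3)*(-15))*sqrt(-4 + 4) = (114*(-15))*sqrt(0) = -1710*0 = 0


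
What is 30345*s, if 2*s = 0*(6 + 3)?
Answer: 0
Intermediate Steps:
s = 0 (s = (0*(6 + 3))/2 = (0*9)/2 = (1/2)*0 = 0)
30345*s = 30345*0 = 0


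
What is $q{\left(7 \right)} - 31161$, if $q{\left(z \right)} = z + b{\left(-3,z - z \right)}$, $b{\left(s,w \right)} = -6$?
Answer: $-31160$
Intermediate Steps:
$q{\left(z \right)} = -6 + z$ ($q{\left(z \right)} = z - 6 = -6 + z$)
$q{\left(7 \right)} - 31161 = \left(-6 + 7\right) - 31161 = 1 - 31161 = -31160$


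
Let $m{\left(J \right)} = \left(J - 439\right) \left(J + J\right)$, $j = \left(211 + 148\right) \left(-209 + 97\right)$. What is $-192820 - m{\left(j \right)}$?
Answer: $-3268861972$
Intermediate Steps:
$j = -40208$ ($j = 359 \left(-112\right) = -40208$)
$m{\left(J \right)} = 2 J \left(-439 + J\right)$ ($m{\left(J \right)} = \left(-439 + J\right) 2 J = 2 J \left(-439 + J\right)$)
$-192820 - m{\left(j \right)} = -192820 - 2 \left(-40208\right) \left(-439 - 40208\right) = -192820 - 2 \left(-40208\right) \left(-40647\right) = -192820 - 3268669152 = -3268861972$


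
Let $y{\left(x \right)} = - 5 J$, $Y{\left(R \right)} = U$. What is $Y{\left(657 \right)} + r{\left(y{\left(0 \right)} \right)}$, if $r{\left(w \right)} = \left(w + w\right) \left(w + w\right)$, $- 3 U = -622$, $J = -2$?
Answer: $\frac{1822}{3} \approx 607.33$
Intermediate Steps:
$U = \frac{622}{3}$ ($U = \left(- \frac{1}{3}\right) \left(-622\right) = \frac{622}{3} \approx 207.33$)
$Y{\left(R \right)} = \frac{622}{3}$
$y{\left(x \right)} = 10$ ($y{\left(x \right)} = \left(-5\right) \left(-2\right) = 10$)
$r{\left(w \right)} = 4 w^{2}$ ($r{\left(w \right)} = 2 w 2 w = 4 w^{2}$)
$Y{\left(657 \right)} + r{\left(y{\left(0 \right)} \right)} = \frac{622}{3} + 4 \cdot 10^{2} = \frac{622}{3} + 4 \cdot 100 = \frac{622}{3} + 400 = \frac{1822}{3}$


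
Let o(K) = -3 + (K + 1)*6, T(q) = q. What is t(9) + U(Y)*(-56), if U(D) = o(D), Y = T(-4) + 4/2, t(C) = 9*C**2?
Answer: 1233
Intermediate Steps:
o(K) = 3 + 6*K (o(K) = -3 + (1 + K)*6 = -3 + (6 + 6*K) = 3 + 6*K)
Y = -2 (Y = -4 + 4/2 = -4 + 4*(1/2) = -4 + 2 = -2)
U(D) = 3 + 6*D
t(9) + U(Y)*(-56) = 9*9**2 + (3 + 6*(-2))*(-56) = 9*81 + (3 - 12)*(-56) = 729 - 9*(-56) = 729 + 504 = 1233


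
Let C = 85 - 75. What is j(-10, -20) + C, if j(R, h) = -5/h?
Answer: 41/4 ≈ 10.250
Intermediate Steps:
C = 10
j(-10, -20) + C = -5/(-20) + 10 = -5*(-1/20) + 10 = ¼ + 10 = 41/4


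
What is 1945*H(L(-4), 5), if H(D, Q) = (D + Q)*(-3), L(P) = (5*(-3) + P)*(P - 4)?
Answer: -916095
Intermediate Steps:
L(P) = (-15 + P)*(-4 + P)
H(D, Q) = -3*D - 3*Q
1945*H(L(-4), 5) = 1945*(-3*(60 + (-4)² - 19*(-4)) - 3*5) = 1945*(-3*(60 + 16 + 76) - 15) = 1945*(-3*152 - 15) = 1945*(-456 - 15) = 1945*(-471) = -916095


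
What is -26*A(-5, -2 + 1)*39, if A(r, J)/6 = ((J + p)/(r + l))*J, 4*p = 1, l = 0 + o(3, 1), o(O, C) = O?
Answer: 4563/2 ≈ 2281.5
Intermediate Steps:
l = 3 (l = 0 + 3 = 3)
p = ¼ (p = (¼)*1 = ¼ ≈ 0.25000)
A(r, J) = 6*J*(¼ + J)/(3 + r) (A(r, J) = 6*(((J + ¼)/(r + 3))*J) = 6*(((¼ + J)/(3 + r))*J) = 6*(J*(¼ + J)/(3 + r)) = 6*J*(¼ + J)/(3 + r))
-26*A(-5, -2 + 1)*39 = -39*(-2 + 1)*(1 + 4*(-2 + 1))/(3 - 5)*39 = -39*(-1)*(1 + 4*(-1))/(-2)*39 = -39*(-1)*(-1)*(1 - 4)/2*39 = -39*(-1)*(-1)*(-3)/2*39 = -26*(-9/4)*39 = (117/2)*39 = 4563/2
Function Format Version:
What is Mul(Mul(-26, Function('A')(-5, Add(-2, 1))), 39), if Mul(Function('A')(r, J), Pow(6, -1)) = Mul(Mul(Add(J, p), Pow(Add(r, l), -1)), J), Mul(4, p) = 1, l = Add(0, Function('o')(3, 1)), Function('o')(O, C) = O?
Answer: Rational(4563, 2) ≈ 2281.5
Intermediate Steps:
l = 3 (l = Add(0, 3) = 3)
p = Rational(1, 4) (p = Mul(Rational(1, 4), 1) = Rational(1, 4) ≈ 0.25000)
Function('A')(r, J) = Mul(6, J, Pow(Add(3, r), -1), Add(Rational(1, 4), J)) (Function('A')(r, J) = Mul(6, Mul(Mul(Add(J, Rational(1, 4)), Pow(Add(r, 3), -1)), J)) = Mul(6, Mul(Mul(Add(Rational(1, 4), J), Pow(Add(3, r), -1)), J)) = Mul(6, Mul(Mul(Pow(Add(3, r), -1), Add(Rational(1, 4), J)), J)) = Mul(6, Mul(J, Pow(Add(3, r), -1), Add(Rational(1, 4), J))) = Mul(6, J, Pow(Add(3, r), -1), Add(Rational(1, 4), J)))
Mul(Mul(-26, Function('A')(-5, Add(-2, 1))), 39) = Mul(Mul(-26, Mul(Rational(3, 2), Add(-2, 1), Pow(Add(3, -5), -1), Add(1, Mul(4, Add(-2, 1))))), 39) = Mul(Mul(-26, Mul(Rational(3, 2), -1, Pow(-2, -1), Add(1, Mul(4, -1)))), 39) = Mul(Mul(-26, Mul(Rational(3, 2), -1, Rational(-1, 2), Add(1, -4))), 39) = Mul(Mul(-26, Mul(Rational(3, 2), -1, Rational(-1, 2), -3)), 39) = Mul(Mul(-26, Rational(-9, 4)), 39) = Mul(Rational(117, 2), 39) = Rational(4563, 2)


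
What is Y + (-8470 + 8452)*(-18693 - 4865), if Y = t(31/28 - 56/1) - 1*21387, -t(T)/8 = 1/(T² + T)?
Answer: 933895661509/2319333 ≈ 4.0266e+5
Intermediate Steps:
t(T) = -8/(T + T²) (t(T) = -8/(T² + T) = -8/(T + T²))
Y = -49603581143/2319333 (Y = -8/((31/28 - 56/1)*(1 + (31/28 - 56/1))) - 1*21387 = -8/((31*(1/28) - 56*1)*(1 + (31*(1/28) - 56*1))) - 21387 = -8/((31/28 - 56)*(1 + (31/28 - 56))) - 21387 = -8/((-1537/28)*(1 - 1537/28)) - 21387 = -8*(-28/1537)/(-1509/28) - 21387 = -8*(-28/1537)*(-28/1509) - 21387 = -6272/2319333 - 21387 = -49603581143/2319333 ≈ -21387.)
Y + (-8470 + 8452)*(-18693 - 4865) = -49603581143/2319333 + (-8470 + 8452)*(-18693 - 4865) = -49603581143/2319333 - 18*(-23558) = -49603581143/2319333 + 424044 = 933895661509/2319333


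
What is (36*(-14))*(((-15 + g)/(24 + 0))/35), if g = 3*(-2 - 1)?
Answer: 72/5 ≈ 14.400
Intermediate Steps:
g = -9 (g = 3*(-3) = -9)
(36*(-14))*(((-15 + g)/(24 + 0))/35) = (36*(-14))*(((-15 - 9)/(24 + 0))/35) = -504*(-24/24)/35 = -504*(-24*1/24)/35 = -(-504)/35 = -504*(-1/35) = 72/5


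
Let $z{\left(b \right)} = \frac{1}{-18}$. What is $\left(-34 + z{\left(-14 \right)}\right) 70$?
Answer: $- \frac{21455}{9} \approx -2383.9$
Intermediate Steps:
$z{\left(b \right)} = - \frac{1}{18}$
$\left(-34 + z{\left(-14 \right)}\right) 70 = \left(-34 - \frac{1}{18}\right) 70 = \left(- \frac{613}{18}\right) 70 = - \frac{21455}{9}$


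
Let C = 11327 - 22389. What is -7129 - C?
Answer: 3933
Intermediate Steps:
C = -11062
-7129 - C = -7129 - 1*(-11062) = -7129 + 11062 = 3933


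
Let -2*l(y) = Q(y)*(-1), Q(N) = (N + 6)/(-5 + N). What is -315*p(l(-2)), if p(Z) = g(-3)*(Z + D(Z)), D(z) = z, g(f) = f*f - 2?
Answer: 1260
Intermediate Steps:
Q(N) = (6 + N)/(-5 + N)
g(f) = -2 + f² (g(f) = f² - 2 = -2 + f²)
l(y) = (6 + y)/(2*(-5 + y)) (l(y) = -(6 + y)/(-5 + y)*(-1)/2 = -(-1)*(6 + y)/(2*(-5 + y)) = (6 + y)/(2*(-5 + y)))
p(Z) = 14*Z (p(Z) = (-2 + (-3)²)*(Z + Z) = (-2 + 9)*(2*Z) = 7*(2*Z) = 14*Z)
-315*p(l(-2)) = -4410*(6 - 2)/(2*(-5 - 2)) = -4410*(½)*4/(-7) = -4410*(½)*(-⅐)*4 = -4410*(-2)/7 = -315*(-4) = 1260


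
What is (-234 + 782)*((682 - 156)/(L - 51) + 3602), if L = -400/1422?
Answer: 71765277728/36461 ≈ 1.9683e+6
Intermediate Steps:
L = -200/711 (L = -400*1/1422 = -200/711 ≈ -0.28129)
(-234 + 782)*((682 - 156)/(L - 51) + 3602) = (-234 + 782)*((682 - 156)/(-200/711 - 51) + 3602) = 548*(526/(-36461/711) + 3602) = 548*(526*(-711/36461) + 3602) = 548*(-373986/36461 + 3602) = 548*(130958536/36461) = 71765277728/36461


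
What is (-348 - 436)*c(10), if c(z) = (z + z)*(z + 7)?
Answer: -266560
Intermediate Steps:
c(z) = 2*z*(7 + z) (c(z) = (2*z)*(7 + z) = 2*z*(7 + z))
(-348 - 436)*c(10) = (-348 - 436)*(2*10*(7 + 10)) = -1568*10*17 = -784*340 = -266560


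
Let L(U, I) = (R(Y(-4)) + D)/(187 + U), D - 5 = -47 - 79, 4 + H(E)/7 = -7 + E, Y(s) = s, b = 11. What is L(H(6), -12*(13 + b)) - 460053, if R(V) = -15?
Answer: -8741024/19 ≈ -4.6005e+5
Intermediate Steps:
H(E) = -77 + 7*E (H(E) = -28 + 7*(-7 + E) = -28 + (-49 + 7*E) = -77 + 7*E)
D = -121 (D = 5 + (-47 - 79) = 5 - 126 = -121)
L(U, I) = -136/(187 + U) (L(U, I) = (-15 - 121)/(187 + U) = -136/(187 + U))
L(H(6), -12*(13 + b)) - 460053 = -136/(187 + (-77 + 7*6)) - 460053 = -136/(187 + (-77 + 42)) - 460053 = -136/(187 - 35) - 460053 = -136/152 - 460053 = -136*1/152 - 460053 = -17/19 - 460053 = -8741024/19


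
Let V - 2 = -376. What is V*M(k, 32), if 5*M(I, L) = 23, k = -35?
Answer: -8602/5 ≈ -1720.4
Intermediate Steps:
M(I, L) = 23/5 (M(I, L) = (1/5)*23 = 23/5)
V = -374 (V = 2 - 376 = -374)
V*M(k, 32) = -374*23/5 = -8602/5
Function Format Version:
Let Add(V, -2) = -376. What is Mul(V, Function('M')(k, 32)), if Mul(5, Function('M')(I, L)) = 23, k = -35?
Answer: Rational(-8602, 5) ≈ -1720.4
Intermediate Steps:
Function('M')(I, L) = Rational(23, 5) (Function('M')(I, L) = Mul(Rational(1, 5), 23) = Rational(23, 5))
V = -374 (V = Add(2, -376) = -374)
Mul(V, Function('M')(k, 32)) = Mul(-374, Rational(23, 5)) = Rational(-8602, 5)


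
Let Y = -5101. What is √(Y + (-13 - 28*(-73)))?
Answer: I*√3070 ≈ 55.408*I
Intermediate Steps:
√(Y + (-13 - 28*(-73))) = √(-5101 + (-13 - 28*(-73))) = √(-5101 + (-13 + 2044)) = √(-5101 + 2031) = √(-3070) = I*√3070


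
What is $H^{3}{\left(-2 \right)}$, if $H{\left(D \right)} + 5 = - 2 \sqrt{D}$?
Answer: $-5 - 134 i \sqrt{2} \approx -5.0 - 189.5 i$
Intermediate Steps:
$H{\left(D \right)} = -5 - 2 \sqrt{D}$
$H^{3}{\left(-2 \right)} = \left(-5 - 2 \sqrt{-2}\right)^{3} = \left(-5 - 2 i \sqrt{2}\right)^{3}$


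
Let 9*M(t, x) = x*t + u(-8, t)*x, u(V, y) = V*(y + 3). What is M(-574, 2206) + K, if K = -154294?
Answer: 7422118/9 ≈ 8.2468e+5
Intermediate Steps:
u(V, y) = V*(3 + y)
M(t, x) = t*x/9 + x*(-24 - 8*t)/9 (M(t, x) = (x*t + (-8*(3 + t))*x)/9 = (t*x + (-24 - 8*t)*x)/9 = (t*x + x*(-24 - 8*t))/9 = t*x/9 + x*(-24 - 8*t)/9)
M(-574, 2206) + K = (⅑)*2206*(-24 - 7*(-574)) - 154294 = (⅑)*2206*(-24 + 4018) - 154294 = (⅑)*2206*3994 - 154294 = 8810764/9 - 154294 = 7422118/9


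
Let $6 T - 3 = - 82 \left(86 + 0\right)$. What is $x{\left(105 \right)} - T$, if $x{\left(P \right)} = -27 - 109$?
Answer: $\frac{6233}{6} \approx 1038.8$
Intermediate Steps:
$x{\left(P \right)} = -136$ ($x{\left(P \right)} = -27 - 109 = -136$)
$T = - \frac{7049}{6}$ ($T = \frac{1}{2} + \frac{\left(-82\right) \left(86 + 0\right)}{6} = \frac{1}{2} + \frac{\left(-82\right) 86}{6} = \frac{1}{2} + \frac{1}{6} \left(-7052\right) = \frac{1}{2} - \frac{3526}{3} = - \frac{7049}{6} \approx -1174.8$)
$x{\left(105 \right)} - T = -136 - - \frac{7049}{6} = -136 + \frac{7049}{6} = \frac{6233}{6}$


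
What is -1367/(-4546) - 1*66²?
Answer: -19801009/4546 ≈ -4355.7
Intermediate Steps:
-1367/(-4546) - 1*66² = -1367*(-1/4546) - 1*4356 = 1367/4546 - 4356 = -19801009/4546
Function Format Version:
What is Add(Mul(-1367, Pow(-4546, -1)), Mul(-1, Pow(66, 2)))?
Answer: Rational(-19801009, 4546) ≈ -4355.7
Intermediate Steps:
Add(Mul(-1367, Pow(-4546, -1)), Mul(-1, Pow(66, 2))) = Add(Mul(-1367, Rational(-1, 4546)), Mul(-1, 4356)) = Add(Rational(1367, 4546), -4356) = Rational(-19801009, 4546)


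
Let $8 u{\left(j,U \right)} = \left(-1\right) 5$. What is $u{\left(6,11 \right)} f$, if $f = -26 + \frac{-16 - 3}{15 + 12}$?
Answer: $\frac{3605}{216} \approx 16.69$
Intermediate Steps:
$f = - \frac{721}{27}$ ($f = -26 - \frac{19}{27} = - \frac{721}{27} \approx -26.704$)
$u{\left(j,U \right)} = - \frac{5}{8}$ ($u{\left(j,U \right)} = \frac{\left(-1\right) 5}{8} = \frac{1}{8} \left(-5\right) = - \frac{5}{8}$)
$u{\left(6,11 \right)} f = \left(- \frac{5}{8}\right) \left(- \frac{721}{27}\right) = \frac{3605}{216}$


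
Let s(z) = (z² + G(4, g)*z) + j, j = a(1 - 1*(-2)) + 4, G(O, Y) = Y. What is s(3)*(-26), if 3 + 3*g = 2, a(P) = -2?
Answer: -260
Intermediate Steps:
g = -⅓ (g = -1 + (⅓)*2 = -1 + ⅔ = -⅓ ≈ -0.33333)
j = 2 (j = -2 + 4 = 2)
s(z) = 2 + z² - z/3 (s(z) = (z² - z/3) + 2 = 2 + z² - z/3)
s(3)*(-26) = (2 + 3² - ⅓*3)*(-26) = (2 + 9 - 1)*(-26) = 10*(-26) = -260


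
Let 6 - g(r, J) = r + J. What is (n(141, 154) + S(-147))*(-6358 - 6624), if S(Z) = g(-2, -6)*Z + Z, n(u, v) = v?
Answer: 26626082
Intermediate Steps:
g(r, J) = 6 - J - r (g(r, J) = 6 - (r + J) = 6 - (J + r) = 6 + (-J - r) = 6 - J - r)
S(Z) = 15*Z (S(Z) = (6 - 1*(-6) - 1*(-2))*Z + Z = (6 + 6 + 2)*Z + Z = 14*Z + Z = 15*Z)
(n(141, 154) + S(-147))*(-6358 - 6624) = (154 + 15*(-147))*(-6358 - 6624) = (154 - 2205)*(-12982) = -2051*(-12982) = 26626082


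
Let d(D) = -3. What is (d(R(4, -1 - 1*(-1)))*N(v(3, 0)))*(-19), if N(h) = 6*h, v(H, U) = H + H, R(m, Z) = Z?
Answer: 2052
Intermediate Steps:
v(H, U) = 2*H
(d(R(4, -1 - 1*(-1)))*N(v(3, 0)))*(-19) = -18*2*3*(-19) = -18*6*(-19) = -3*36*(-19) = -108*(-19) = 2052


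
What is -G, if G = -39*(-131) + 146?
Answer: -5255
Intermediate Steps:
G = 5255 (G = 5109 + 146 = 5255)
-G = -1*5255 = -5255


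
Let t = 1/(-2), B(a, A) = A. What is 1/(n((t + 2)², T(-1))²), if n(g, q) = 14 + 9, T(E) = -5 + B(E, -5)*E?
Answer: 1/529 ≈ 0.0018904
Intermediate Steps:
t = -½ ≈ -0.50000
T(E) = -5 - 5*E
n(g, q) = 23
1/(n((t + 2)², T(-1))²) = 1/(23²) = 1/529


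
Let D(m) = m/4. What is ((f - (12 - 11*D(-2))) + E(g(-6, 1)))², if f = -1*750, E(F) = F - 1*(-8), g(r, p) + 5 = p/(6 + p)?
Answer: 114511401/196 ≈ 5.8424e+5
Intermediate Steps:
D(m) = m/4 (D(m) = m*(¼) = m/4)
g(r, p) = -5 + p/(6 + p)
E(F) = 8 + F (E(F) = F + 8 = 8 + F)
f = -750
((f - (12 - 11*D(-2))) + E(g(-6, 1)))² = ((-750 - (12 - 11*(-2)/4)) + (8 + 2*(-15 - 2*1)/(6 + 1)))² = ((-750 - (12 - 11*(-½))) + (8 + 2*(-15 - 2)/7))² = ((-750 - (12 + 11/2)) + (8 + 2*(⅐)*(-17)))² = ((-750 - 1*35/2) + (8 - 34/7))² = ((-750 - 35/2) + 22/7)² = (-1535/2 + 22/7)² = (-10701/14)² = 114511401/196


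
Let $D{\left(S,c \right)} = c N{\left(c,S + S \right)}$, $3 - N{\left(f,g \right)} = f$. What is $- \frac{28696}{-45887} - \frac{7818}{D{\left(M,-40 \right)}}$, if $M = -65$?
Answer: $\frac{204050843}{39462820} \approx 5.1707$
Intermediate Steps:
$N{\left(f,g \right)} = 3 - f$
$D{\left(S,c \right)} = c \left(3 - c\right)$
$- \frac{28696}{-45887} - \frac{7818}{D{\left(M,-40 \right)}} = - \frac{28696}{-45887} - \frac{7818}{\left(-40\right) \left(3 - -40\right)} = \left(-28696\right) \left(- \frac{1}{45887}\right) - \frac{7818}{\left(-40\right) \left(3 + 40\right)} = \frac{28696}{45887} - \frac{7818}{\left(-40\right) 43} = \frac{28696}{45887} - \frac{7818}{-1720} = \frac{28696}{45887} - - \frac{3909}{860} = \frac{28696}{45887} + \frac{3909}{860} = \frac{204050843}{39462820}$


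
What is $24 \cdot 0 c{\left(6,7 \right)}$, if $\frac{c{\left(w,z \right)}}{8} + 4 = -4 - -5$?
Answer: $0$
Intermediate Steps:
$c{\left(w,z \right)} = -24$ ($c{\left(w,z \right)} = -32 + 8 \left(-4 - -5\right) = -32 + 8 \left(-4 + 5\right) = -32 + 8 \cdot 1 = -32 + 8 = -24$)
$24 \cdot 0 c{\left(6,7 \right)} = 24 \cdot 0 \left(-24\right) = 0 \left(-24\right) = 0$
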